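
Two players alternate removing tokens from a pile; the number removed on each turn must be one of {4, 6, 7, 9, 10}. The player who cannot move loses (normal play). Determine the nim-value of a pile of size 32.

n :  0  1  2  3  4  5  6  7  8  9 10 11 12 13 14 15 16 17 18 19 20 21 22 23 24 25 26 27 28 29 30 31 32
G :  0  0  0  0  1  1  1  1  2  2  2  2  3  3  0  0  0  0  1  1  1  1  2  2  2  2  3  3  0  0  0  0  1

1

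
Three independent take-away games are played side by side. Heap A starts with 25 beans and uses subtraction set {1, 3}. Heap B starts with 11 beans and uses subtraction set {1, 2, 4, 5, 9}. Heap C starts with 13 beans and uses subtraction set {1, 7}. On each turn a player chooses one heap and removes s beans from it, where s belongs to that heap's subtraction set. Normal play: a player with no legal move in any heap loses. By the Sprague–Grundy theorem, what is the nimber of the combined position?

Heap A, S = {1, 3}:
G(0) = 0
G(1) = mex{0} = 1
G(2) = mex{1} = 0
G(3) = mex{0,0} = 1
G(4) = mex{1,1} = 0
G(5) = mex{0,0} = 1
G(6) = mex{1,1} = 0
G(7) = mex{0,0} = 1
G(8) = mex{1,1} = 0
G(9) = mex{0,0} = 1
G(10) = mex{1,1} = 0
G(11) = mex{0,0} = 1
G(12) = mex{1,1} = 0
G(13) = mex{0,0} = 1
G(14) = mex{1,1} = 0
G(15) = mex{0,0} = 1
G(16) = mex{1,1} = 0
G(17) = mex{0,0} = 1
G(18) = mex{1,1} = 0
G(19) = mex{0,0} = 1
G(20) = mex{1,1} = 0
G(21) = mex{0,0} = 1
G(22) = mex{1,1} = 0
G(23) = mex{0,0} = 1
G(24) = mex{1,1} = 0
G(25) = mex{0,0} = 1
G_A(25) = 1.
Heap B, S = {1, 2, 4, 5, 9}:
G(0) = 0
G(1) = mex{0} = 1
G(2) = mex{1,0} = 2
G(3) = mex{2,1} = 0
G(4) = mex{0,2,0} = 1
G(5) = mex{1,0,1,0} = 2
G(6) = mex{2,1,2,1} = 0
G(7) = mex{0,2,0,2} = 1
G(8) = mex{1,0,1,0} = 2
G(9) = mex{2,1,2,1,0} = 3
G(10) = mex{3,2,0,2,1} = 4
G(11) = mex{4,3,1,0,2} = 5
G_B(11) = 5.
Heap C, S = {1, 7}:
n :  0  1  2  3  4  5  6  7  8  9 10 11 12 13
G :  0  1  0  1  0  1  0  1  0  1  0  1  0  1
G_C(13) = 1.
Combined Grundy value = 1 ⊕ 5 ⊕ 1 = 5.

5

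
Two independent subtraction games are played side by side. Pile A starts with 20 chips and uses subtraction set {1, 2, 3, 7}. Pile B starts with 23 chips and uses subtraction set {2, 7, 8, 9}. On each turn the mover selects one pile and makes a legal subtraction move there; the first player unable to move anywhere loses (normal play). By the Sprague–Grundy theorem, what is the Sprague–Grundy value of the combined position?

2

Pile A, S = {1, 2, 3, 7}:
n :  0  1  2  3  4  5  6  7  8  9 10 11 12 13 14 15 16 17 18 19 20
G :  0  1  2  3  0  1  2  3  0  1  2  3  0  1  2  3  0  1  2  3  0
G_A(20) = 0.
Pile B, S = {2, 7, 8, 9}:
G(0) = 0
G(1) = mex{} = 0
G(2) = mex{0} = 1
G(3) = mex{0} = 1
G(4) = mex{1} = 0
G(5) = mex{1} = 0
G(6) = mex{0} = 1
G(7) = mex{0,0} = 1
G(8) = mex{1,0,0} = 2
G(9) = mex{1,1,0,0} = 2
G(10) = mex{2,1,1,0} = 3
G(11) = mex{2,0,1,1} = 3
G(12) = mex{3,0,0,1} = 2
G(13) = mex{3,1,0,0} = 2
G(14) = mex{2,1,1,0} = 3
G(15) = mex{2,2,1,1} = 0
G(16) = mex{3,2,2,1} = 0
G(17) = mex{0,3,2,2} = 1
G(18) = mex{0,3,3,2} = 1
G(19) = mex{1,2,3,3} = 0
G(20) = mex{1,2,2,3} = 0
G(21) = mex{0,3,2,2} = 1
G(22) = mex{0,0,3,2} = 1
G(23) = mex{1,0,0,3} = 2
G_B(23) = 2.
Combined Grundy value = 0 ⊕ 2 = 2.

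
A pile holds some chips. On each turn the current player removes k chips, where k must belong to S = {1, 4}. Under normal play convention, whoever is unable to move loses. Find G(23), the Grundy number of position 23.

n :  0  1  2  3  4  5  6  7  8  9 10 11 12 13 14 15 16 17 18 19 20 21 22 23
G :  0  1  0  1  2  0  1  0  1  2  0  1  0  1  2  0  1  0  1  2  0  1  0  1

1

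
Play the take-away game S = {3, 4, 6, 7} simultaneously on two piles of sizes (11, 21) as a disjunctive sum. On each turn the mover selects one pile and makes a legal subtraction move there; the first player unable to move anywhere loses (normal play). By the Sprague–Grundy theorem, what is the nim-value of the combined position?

All piles use S = {3, 4, 6, 7}:
G(0) = 0
G(1) = mex{} = 0
G(2) = mex{} = 0
G(3) = mex{0} = 1
G(4) = mex{0,0} = 1
G(5) = mex{0,0} = 1
G(6) = mex{1,0,0} = 2
G(7) = mex{1,1,0,0} = 2
G(8) = mex{1,1,0,0} = 2
G(9) = mex{2,1,1,0} = 3
G(10) = mex{2,2,1,1} = 0
G(11) = mex{2,2,1,1} = 0
G(12) = mex{3,2,2,1} = 0
G(13) = mex{0,3,2,2} = 1
G(14) = mex{0,0,2,2} = 1
G(15) = mex{0,0,3,2} = 1
G(16) = mex{1,0,0,3} = 2
G(17) = mex{1,1,0,0} = 2
G(18) = mex{1,1,0,0} = 2
G(19) = mex{2,1,1,0} = 3
G(20) = mex{2,2,1,1} = 0
G(21) = mex{2,2,1,1} = 0
Pile A: G(11) = 0.
Pile B: G(21) = 0.
Combined Grundy value = 0 ⊕ 0 = 0.

0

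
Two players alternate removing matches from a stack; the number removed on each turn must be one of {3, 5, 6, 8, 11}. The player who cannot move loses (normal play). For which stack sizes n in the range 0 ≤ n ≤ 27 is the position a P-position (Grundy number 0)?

0, 1, 2, 14, 15, 16

n :  0  1  2  3  4  5  6  7  8  9 10 11 12 13 14 15 16 17 18 19 20 21 22 23 24 25 26 27
G :  0  0  0  1  1  1  2  2  2  3  3  3  4  4  0  0  0  1  1  1  2  2  2  3  3  3  4  4
P-positions are exactly the n with G(n) = 0.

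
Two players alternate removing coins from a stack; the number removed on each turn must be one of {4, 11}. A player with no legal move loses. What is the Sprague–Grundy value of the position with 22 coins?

1

n :  0  1  2  3  4  5  6  7  8  9 10 11 12 13 14 15 16 17 18 19 20 21 22
G :  0  0  0  0  1  1  1  1  0  0  0  2  1  1  1  0  0  0  0  1  1  1  1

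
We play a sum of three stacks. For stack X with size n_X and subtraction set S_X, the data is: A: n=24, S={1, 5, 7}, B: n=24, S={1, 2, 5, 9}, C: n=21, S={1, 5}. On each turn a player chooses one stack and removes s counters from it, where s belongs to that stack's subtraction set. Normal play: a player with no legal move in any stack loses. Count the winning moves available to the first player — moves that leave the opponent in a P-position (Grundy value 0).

0

Stack A, S = {1, 5, 7}:
G(0) = 0
G(1) = mex{0} = 1
G(2) = mex{1} = 0
G(3) = mex{0} = 1
G(4) = mex{1} = 0
G(5) = mex{0,0} = 1
G(6) = mex{1,1} = 0
G(7) = mex{0,0,0} = 1
G(8) = mex{1,1,1} = 0
G(9) = mex{0,0,0} = 1
G(10) = mex{1,1,1} = 0
G(11) = mex{0,0,0} = 1
G(12) = mex{1,1,1} = 0
G(13) = mex{0,0,0} = 1
G(14) = mex{1,1,1} = 0
G(15) = mex{0,0,0} = 1
G(16) = mex{1,1,1} = 0
G(17) = mex{0,0,0} = 1
G(18) = mex{1,1,1} = 0
G(19) = mex{0,0,0} = 1
G(20) = mex{1,1,1} = 0
G(21) = mex{0,0,0} = 1
G(22) = mex{1,1,1} = 0
G(23) = mex{0,0,0} = 1
G(24) = mex{1,1,1} = 0
G_A(24) = 0.
Stack B, S = {1, 2, 5, 9}:
n :  0  1  2  3  4  5  6  7  8  9 10 11 12 13 14 15 16 17 18 19 20 21 22 23 24
G :  0  1  2  0  1  2  0  1  2  3  0  1  2  0  1  2  0  1  2  3  0  1  2  0  1
G_B(24) = 1.
Stack C, S = {1, 5}:
G(0) = 0
G(1) = mex{0} = 1
G(2) = mex{1} = 0
G(3) = mex{0} = 1
G(4) = mex{1} = 0
G(5) = mex{0,0} = 1
G(6) = mex{1,1} = 0
G(7) = mex{0,0} = 1
G(8) = mex{1,1} = 0
G(9) = mex{0,0} = 1
G(10) = mex{1,1} = 0
G(11) = mex{0,0} = 1
G(12) = mex{1,1} = 0
G(13) = mex{0,0} = 1
G(14) = mex{1,1} = 0
G(15) = mex{0,0} = 1
G(16) = mex{1,1} = 0
G(17) = mex{0,0} = 1
G(18) = mex{1,1} = 0
G(19) = mex{0,0} = 1
G(20) = mex{1,1} = 0
G(21) = mex{0,0} = 1
G_C(21) = 1.
Combined Grundy value = 0 ⊕ 1 ⊕ 1 = 0.
A winning move leaves total XOR = 0, i.e. changes one component's Grundy value g to g ⊕ X where X is the current total.
Stack A: target g' = 0⊕0 = 0, but every legal move changes the Grundy value (mex property), so 0 moves.
Stack B: target g' = 1⊕0 = 1, but every legal move changes the Grundy value (mex property), so 0 moves.
Stack C: target g' = 1⊕0 = 1, but every legal move changes the Grundy value (mex property), so 0 moves.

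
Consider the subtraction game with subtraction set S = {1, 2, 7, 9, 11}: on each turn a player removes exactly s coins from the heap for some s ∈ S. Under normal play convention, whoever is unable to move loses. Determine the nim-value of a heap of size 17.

1

G(0) = 0
G(1) = mex{0} = 1
G(2) = mex{1,0} = 2
G(3) = mex{2,1} = 0
G(4) = mex{0,2} = 1
G(5) = mex{1,0} = 2
G(6) = mex{2,1} = 0
G(7) = mex{0,2,0} = 1
G(8) = mex{1,0,1} = 2
G(9) = mex{2,1,2,0} = 3
G(10) = mex{3,2,0,1} = 4
G(11) = mex{4,3,1,2,0} = 5
G(12) = mex{5,4,2,0,1} = 3
G(13) = mex{3,5,0,1,2} = 4
G(14) = mex{4,3,1,2,0} = 5
G(15) = mex{5,4,2,0,1} = 3
G(16) = mex{3,5,3,1,2} = 0
G(17) = mex{0,3,4,2,0} = 1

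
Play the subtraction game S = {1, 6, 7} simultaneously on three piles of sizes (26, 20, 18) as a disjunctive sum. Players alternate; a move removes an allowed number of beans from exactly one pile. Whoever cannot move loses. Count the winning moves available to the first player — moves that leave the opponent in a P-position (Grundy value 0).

All piles use S = {1, 6, 7}:
n :  0  1  2  3  4  5  6  7  8  9 10 11 12 13 14 15 16 17 18 19 20 21 22 23 24 25 26
G :  0  1  0  1  0  1  2  3  2  3  2  3  0  1  0  1  0  1  2  3  2  3  2  3  0  1  0
Pile A: G(26) = 0.
Pile B: G(20) = 2.
Pile C: G(18) = 2.
Combined Grundy value = 0 ⊕ 2 ⊕ 2 = 0.
A winning move leaves total XOR = 0, i.e. changes one component's Grundy value g to g ⊕ X where X is the current total.
Pile A: target g' = 0⊕0 = 0, but every legal move changes the Grundy value (mex property), so 0 moves.
Pile B: target g' = 2⊕0 = 2, but every legal move changes the Grundy value (mex property), so 0 moves.
Pile C: target g' = 2⊕0 = 2, but every legal move changes the Grundy value (mex property), so 0 moves.

0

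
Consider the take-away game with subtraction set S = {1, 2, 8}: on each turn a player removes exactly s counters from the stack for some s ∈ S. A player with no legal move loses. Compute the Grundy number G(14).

G(0) = 0
G(1) = mex{0} = 1
G(2) = mex{1,0} = 2
G(3) = mex{2,1} = 0
G(4) = mex{0,2} = 1
G(5) = mex{1,0} = 2
G(6) = mex{2,1} = 0
G(7) = mex{0,2} = 1
G(8) = mex{1,0,0} = 2
G(9) = mex{2,1,1} = 0
G(10) = mex{0,2,2} = 1
G(11) = mex{1,0,0} = 2
G(12) = mex{2,1,1} = 0
G(13) = mex{0,2,2} = 1
G(14) = mex{1,0,0} = 2

2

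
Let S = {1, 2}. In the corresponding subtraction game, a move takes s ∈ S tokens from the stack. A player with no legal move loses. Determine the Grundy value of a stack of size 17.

2

G(0) = 0
G(1) = mex{0} = 1
G(2) = mex{1,0} = 2
G(3) = mex{2,1} = 0
G(4) = mex{0,2} = 1
G(5) = mex{1,0} = 2
G(6) = mex{2,1} = 0
G(7) = mex{0,2} = 1
G(8) = mex{1,0} = 2
G(9) = mex{2,1} = 0
G(10) = mex{0,2} = 1
G(11) = mex{1,0} = 2
G(12) = mex{2,1} = 0
G(13) = mex{0,2} = 1
G(14) = mex{1,0} = 2
G(15) = mex{2,1} = 0
G(16) = mex{0,2} = 1
G(17) = mex{1,0} = 2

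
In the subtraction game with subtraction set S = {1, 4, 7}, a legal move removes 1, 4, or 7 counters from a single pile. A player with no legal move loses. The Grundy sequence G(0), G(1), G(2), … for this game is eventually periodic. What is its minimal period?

G(0) = 0
G(1) = mex{0} = 1
G(2) = mex{1} = 0
G(3) = mex{0} = 1
G(4) = mex{1,0} = 2
G(5) = mex{2,1} = 0
G(6) = mex{0,0} = 1
G(7) = mex{1,1,0} = 2
G(8) = mex{2,2,1} = 0
G(9) = mex{0,0,0} = 1
G(10) = mex{1,1,1} = 0
G(11) = mex{0,2,2} = 1
G(12) = mex{1,0,0} = 2
G(13) = mex{2,1,1} = 0
G(14) = mex{0,0,2} = 1
G(15) = mex{1,1,0} = 2
G(16) = mex{2,2,1} = 0
G(17) = mex{0,0,0} = 1
G(n+8) = G(n) holds for n = 0,…,6 (a full window of length max(S) = 7), so the sequence is purely periodic with period 8.

8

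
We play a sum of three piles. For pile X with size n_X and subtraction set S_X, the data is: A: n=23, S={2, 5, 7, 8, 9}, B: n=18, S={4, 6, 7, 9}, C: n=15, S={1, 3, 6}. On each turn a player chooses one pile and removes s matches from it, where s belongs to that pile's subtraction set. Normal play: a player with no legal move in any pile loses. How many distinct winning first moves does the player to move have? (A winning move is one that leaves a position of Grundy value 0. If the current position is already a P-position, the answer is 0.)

Pile A, S = {2, 5, 7, 8, 9}:
n :  0  1  2  3  4  5  6  7  8  9 10 11 12 13 14 15 16 17 18 19 20 21 22 23
G :  0  0  1  1  0  2  1  3  2  2  3  3  4  4  0  0  1  1  0  2  1  3  2  2
G_A(23) = 2.
Pile B, S = {4, 6, 7, 9}:
n :  0  1  2  3  4  5  6  7  8  9 10 11 12 13 14 15 16 17 18
G :  0  0  0  0  1  1  1  1  2  2  2  2  3  0  0  0  0  1  1
G_B(18) = 1.
Pile C, S = {1, 3, 6}:
n :  0  1  2  3  4  5  6  7  8  9 10 11 12 13 14 15
G :  0  1  0  1  0  1  2  3  2  0  1  0  1  0  1  2
G_C(15) = 2.
Combined Grundy value = 2 ⊕ 1 ⊕ 2 = 1.
A winning move leaves total XOR = 0, i.e. changes one component's Grundy value g to g ⊕ X where X is the current total.
Pile A: need g' = 2⊕1 = 3. Options: 23−2→G=3, 23−5→G=0, 23−7→G=1, 23−8→G=0, 23−9→G=0. Hits: 1.
Pile B: need g' = 1⊕1 = 0. Options: 18−4→G=0, 18−6→G=3, 18−7→G=2, 18−9→G=2. Hits: 1.
Pile C: need g' = 2⊕1 = 3. Options: 15−1→G=1, 15−3→G=1, 15−6→G=0. Hits: 0.

2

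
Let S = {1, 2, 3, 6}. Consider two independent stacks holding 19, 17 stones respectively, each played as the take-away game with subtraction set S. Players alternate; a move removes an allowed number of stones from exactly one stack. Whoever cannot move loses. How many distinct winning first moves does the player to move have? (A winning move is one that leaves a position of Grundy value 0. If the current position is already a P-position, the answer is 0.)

4

All stacks use S = {1, 2, 3, 6}:
G(0) = 0
G(1) = mex{0} = 1
G(2) = mex{1,0} = 2
G(3) = mex{2,1,0} = 3
G(4) = mex{3,2,1} = 0
G(5) = mex{0,3,2} = 1
G(6) = mex{1,0,3,0} = 2
G(7) = mex{2,1,0,1} = 3
G(8) = mex{3,2,1,2} = 0
G(9) = mex{0,3,2,3} = 1
G(10) = mex{1,0,3,0} = 2
G(11) = mex{2,1,0,1} = 3
G(12) = mex{3,2,1,2} = 0
G(13) = mex{0,3,2,3} = 1
G(14) = mex{1,0,3,0} = 2
G(15) = mex{2,1,0,1} = 3
G(16) = mex{3,2,1,2} = 0
G(17) = mex{0,3,2,3} = 1
G(18) = mex{1,0,3,0} = 2
G(19) = mex{2,1,0,1} = 3
Stack A: G(19) = 3.
Stack B: G(17) = 1.
Combined Grundy value = 3 ⊕ 1 = 2.
A winning move leaves total XOR = 0, i.e. changes one component's Grundy value g to g ⊕ X where X is the current total.
Stack A: need g' = 3⊕2 = 1. Options: 19−1→G=2, 19−2→G=1, 19−3→G=0, 19−6→G=1. Hits: 2.
Stack B: need g' = 1⊕2 = 3. Options: 17−1→G=0, 17−2→G=3, 17−3→G=2, 17−6→G=3. Hits: 2.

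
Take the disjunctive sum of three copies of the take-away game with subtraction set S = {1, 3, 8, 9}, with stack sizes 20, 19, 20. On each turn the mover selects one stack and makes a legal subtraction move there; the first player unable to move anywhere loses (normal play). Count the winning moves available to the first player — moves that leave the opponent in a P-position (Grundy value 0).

All stacks use S = {1, 3, 8, 9}:
n :  0  1  2  3  4  5  6  7  8  9 10 11 12 13 14 15 16 17 18 19 20
G :  0  1  0  1  0  1  0  1  2  3  2  3  2  3  2  3  0  1  0  1  0
Stack A: G(20) = 0.
Stack B: G(19) = 1.
Stack C: G(20) = 0.
Combined Grundy value = 0 ⊕ 1 ⊕ 0 = 1.
A winning move leaves total XOR = 0, i.e. changes one component's Grundy value g to g ⊕ X where X is the current total.
Stack A: need g' = 0⊕1 = 1. Options: 20−1→G=1, 20−3→G=1, 20−8→G=2, 20−9→G=3. Hits: 2.
Stack B: need g' = 1⊕1 = 0. Options: 19−1→G=0, 19−3→G=0, 19−8→G=3, 19−9→G=2. Hits: 2.
Stack C: need g' = 0⊕1 = 1. Options: 20−1→G=1, 20−3→G=1, 20−8→G=2, 20−9→G=3. Hits: 2.

6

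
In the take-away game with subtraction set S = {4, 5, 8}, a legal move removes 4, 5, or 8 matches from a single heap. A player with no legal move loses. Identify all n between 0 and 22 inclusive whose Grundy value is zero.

G(0) = 0
G(1) = mex{} = 0
G(2) = mex{} = 0
G(3) = mex{} = 0
G(4) = mex{0} = 1
G(5) = mex{0,0} = 1
G(6) = mex{0,0} = 1
G(7) = mex{0,0} = 1
G(8) = mex{1,0,0} = 2
G(9) = mex{1,1,0} = 2
G(10) = mex{1,1,0} = 2
G(11) = mex{1,1,0} = 2
G(12) = mex{2,1,1} = 0
G(13) = mex{2,2,1} = 0
G(14) = mex{2,2,1} = 0
G(15) = mex{2,2,1} = 0
G(16) = mex{0,2,2} = 1
G(17) = mex{0,0,2} = 1
G(18) = mex{0,0,2} = 1
G(19) = mex{0,0,2} = 1
G(20) = mex{1,0,0} = 2
G(21) = mex{1,1,0} = 2
G(22) = mex{1,1,0} = 2
P-positions are exactly the n with G(n) = 0.

0, 1, 2, 3, 12, 13, 14, 15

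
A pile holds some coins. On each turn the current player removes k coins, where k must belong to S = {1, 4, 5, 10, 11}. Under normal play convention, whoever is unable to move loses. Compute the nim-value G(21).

3

G(0) = 0
G(1) = mex{0} = 1
G(2) = mex{1} = 0
G(3) = mex{0} = 1
G(4) = mex{1,0} = 2
G(5) = mex{2,1,0} = 3
G(6) = mex{3,0,1} = 2
G(7) = mex{2,1,0} = 3
G(8) = mex{3,2,1} = 0
G(9) = mex{0,3,2} = 1
G(10) = mex{1,2,3,0} = 4
G(11) = mex{4,3,2,1,0} = 5
G(12) = mex{5,0,3,0,1} = 2
G(13) = mex{2,1,0,1,0} = 3
G(14) = mex{3,4,1,2,1} = 0
G(15) = mex{0,5,4,3,2} = 1
G(16) = mex{1,2,5,2,3} = 0
G(17) = mex{0,3,2,3,2} = 1
G(18) = mex{1,0,3,0,3} = 2
G(19) = mex{2,1,0,1,0} = 3
G(20) = mex{3,0,1,4,1} = 2
G(21) = mex{2,1,0,5,4} = 3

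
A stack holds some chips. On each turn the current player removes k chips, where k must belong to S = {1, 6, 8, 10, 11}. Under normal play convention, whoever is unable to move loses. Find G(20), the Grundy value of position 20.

G(0) = 0
G(1) = mex{0} = 1
G(2) = mex{1} = 0
G(3) = mex{0} = 1
G(4) = mex{1} = 0
G(5) = mex{0} = 1
G(6) = mex{1,0} = 2
G(7) = mex{2,1} = 0
G(8) = mex{0,0,0} = 1
G(9) = mex{1,1,1} = 0
G(10) = mex{0,0,0,0} = 1
G(11) = mex{1,1,1,1,0} = 2
G(12) = mex{2,2,0,0,1} = 3
G(13) = mex{3,0,1,1,0} = 2
G(14) = mex{2,1,2,0,1} = 3
G(15) = mex{3,0,0,1,0} = 2
G(16) = mex{2,1,1,2,1} = 0
G(17) = mex{0,2,0,0,2} = 1
G(18) = mex{1,3,1,1,0} = 2
G(19) = mex{2,2,2,0,1} = 3
G(20) = mex{3,3,3,1,0} = 2

2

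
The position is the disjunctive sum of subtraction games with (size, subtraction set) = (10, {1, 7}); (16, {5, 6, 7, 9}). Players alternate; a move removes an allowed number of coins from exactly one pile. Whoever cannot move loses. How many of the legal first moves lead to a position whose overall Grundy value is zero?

0

Pile A, S = {1, 7}:
G(0) = 0
G(1) = mex{0} = 1
G(2) = mex{1} = 0
G(3) = mex{0} = 1
G(4) = mex{1} = 0
G(5) = mex{0} = 1
G(6) = mex{1} = 0
G(7) = mex{0,0} = 1
G(8) = mex{1,1} = 0
G(9) = mex{0,0} = 1
G(10) = mex{1,1} = 0
G_A(10) = 0.
Pile B, S = {5, 6, 7, 9}:
n :  0  1  2  3  4  5  6  7  8  9 10 11 12 13 14 15 16
G :  0  0  0  0  0  1  1  1  1  1  2  2  2  2  0  0  0
G_B(16) = 0.
Combined Grundy value = 0 ⊕ 0 = 0.
A winning move leaves total XOR = 0, i.e. changes one component's Grundy value g to g ⊕ X where X is the current total.
Pile A: target g' = 0⊕0 = 0, but every legal move changes the Grundy value (mex property), so 0 moves.
Pile B: target g' = 0⊕0 = 0, but every legal move changes the Grundy value (mex property), so 0 moves.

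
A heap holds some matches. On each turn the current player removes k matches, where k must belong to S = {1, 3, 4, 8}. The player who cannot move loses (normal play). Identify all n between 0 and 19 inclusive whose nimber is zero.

G(0) = 0
G(1) = mex{0} = 1
G(2) = mex{1} = 0
G(3) = mex{0,0} = 1
G(4) = mex{1,1,0} = 2
G(5) = mex{2,0,1} = 3
G(6) = mex{3,1,0} = 2
G(7) = mex{2,2,1} = 0
G(8) = mex{0,3,2,0} = 1
G(9) = mex{1,2,3,1} = 0
G(10) = mex{0,0,2,0} = 1
G(11) = mex{1,1,0,1} = 2
G(12) = mex{2,0,1,2} = 3
G(13) = mex{3,1,0,3} = 2
G(14) = mex{2,2,1,2} = 0
G(15) = mex{0,3,2,0} = 1
G(16) = mex{1,2,3,1} = 0
G(17) = mex{0,0,2,0} = 1
G(18) = mex{1,1,0,1} = 2
G(19) = mex{2,0,1,2} = 3
P-positions are exactly the n with G(n) = 0.

0, 2, 7, 9, 14, 16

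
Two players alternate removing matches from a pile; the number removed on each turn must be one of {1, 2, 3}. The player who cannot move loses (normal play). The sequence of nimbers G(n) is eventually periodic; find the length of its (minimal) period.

4

G(0) = 0
G(1) = mex{0} = 1
G(2) = mex{1,0} = 2
G(3) = mex{2,1,0} = 3
G(4) = mex{3,2,1} = 0
G(5) = mex{0,3,2} = 1
G(6) = mex{1,0,3} = 2
G(7) = mex{2,1,0} = 3
G(8) = mex{3,2,1} = 0
G(9) = mex{0,3,2} = 1
G(10) = mex{1,0,3} = 2
G(11) = mex{2,1,0} = 3
G(12) = mex{3,2,1} = 0
G(13) = mex{0,3,2} = 1
G(14) = mex{1,0,3} = 2
G(n+4) = G(n) holds for n = 0,…,2 (a full window of length max(S) = 3), so the sequence is purely periodic with period 4.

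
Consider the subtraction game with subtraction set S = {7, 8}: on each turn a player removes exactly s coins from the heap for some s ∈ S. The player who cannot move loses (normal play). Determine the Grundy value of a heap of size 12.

n :  0  1  2  3  4  5  6  7  8  9 10 11 12
G :  0  0  0  0  0  0  0  1  1  1  1  1  1

1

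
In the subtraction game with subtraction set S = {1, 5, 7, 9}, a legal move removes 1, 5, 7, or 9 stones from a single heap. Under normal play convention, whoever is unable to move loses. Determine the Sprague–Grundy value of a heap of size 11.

G(0) = 0
G(1) = mex{0} = 1
G(2) = mex{1} = 0
G(3) = mex{0} = 1
G(4) = mex{1} = 0
G(5) = mex{0,0} = 1
G(6) = mex{1,1} = 0
G(7) = mex{0,0,0} = 1
G(8) = mex{1,1,1} = 0
G(9) = mex{0,0,0,0} = 1
G(10) = mex{1,1,1,1} = 0
G(11) = mex{0,0,0,0} = 1

1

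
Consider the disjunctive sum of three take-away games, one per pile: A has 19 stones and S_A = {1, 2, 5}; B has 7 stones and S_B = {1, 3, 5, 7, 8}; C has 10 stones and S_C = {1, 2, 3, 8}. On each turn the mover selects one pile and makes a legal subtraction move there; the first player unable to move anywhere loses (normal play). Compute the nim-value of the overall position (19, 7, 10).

Pile A, S = {1, 2, 5}:
n :  0  1  2  3  4  5  6  7  8  9 10 11 12 13 14 15 16 17 18 19
G :  0  1  2  0  1  2  0  1  2  0  1  2  0  1  2  0  1  2  0  1
G_A(19) = 1.
Pile B, S = {1, 3, 5, 7, 8}:
G(0) = 0
G(1) = mex{0} = 1
G(2) = mex{1} = 0
G(3) = mex{0,0} = 1
G(4) = mex{1,1} = 0
G(5) = mex{0,0,0} = 1
G(6) = mex{1,1,1} = 0
G(7) = mex{0,0,0,0} = 1
G_B(7) = 1.
Pile C, S = {1, 2, 3, 8}:
n :  0  1  2  3  4  5  6  7  8  9 10
G :  0  1  2  3  0  1  2  3  4  0  1
G_C(10) = 1.
Combined Grundy value = 1 ⊕ 1 ⊕ 1 = 1.

1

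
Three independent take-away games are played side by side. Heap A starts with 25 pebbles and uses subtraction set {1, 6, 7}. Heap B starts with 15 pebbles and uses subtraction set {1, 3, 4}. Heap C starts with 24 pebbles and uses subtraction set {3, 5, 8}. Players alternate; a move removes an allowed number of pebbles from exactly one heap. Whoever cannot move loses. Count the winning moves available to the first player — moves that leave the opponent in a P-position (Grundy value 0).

0

Heap A, S = {1, 6, 7}:
G(0) = 0
G(1) = mex{0} = 1
G(2) = mex{1} = 0
G(3) = mex{0} = 1
G(4) = mex{1} = 0
G(5) = mex{0} = 1
G(6) = mex{1,0} = 2
G(7) = mex{2,1,0} = 3
G(8) = mex{3,0,1} = 2
G(9) = mex{2,1,0} = 3
G(10) = mex{3,0,1} = 2
G(11) = mex{2,1,0} = 3
G(12) = mex{3,2,1} = 0
G(13) = mex{0,3,2} = 1
G(14) = mex{1,2,3} = 0
G(15) = mex{0,3,2} = 1
G(16) = mex{1,2,3} = 0
G(17) = mex{0,3,2} = 1
G(18) = mex{1,0,3} = 2
G(19) = mex{2,1,0} = 3
G(20) = mex{3,0,1} = 2
G(21) = mex{2,1,0} = 3
G(22) = mex{3,0,1} = 2
G(23) = mex{2,1,0} = 3
G(24) = mex{3,2,1} = 0
G(25) = mex{0,3,2} = 1
G_A(25) = 1.
Heap B, S = {1, 3, 4}:
n :  0  1  2  3  4  5  6  7  8  9 10 11 12 13 14 15
G :  0  1  0  1  2  3  2  0  1  0  1  2  3  2  0  1
G_B(15) = 1.
Heap C, S = {3, 5, 8}:
G(0) = 0
G(1) = mex{} = 0
G(2) = mex{} = 0
G(3) = mex{0} = 1
G(4) = mex{0} = 1
G(5) = mex{0,0} = 1
G(6) = mex{1,0} = 2
G(7) = mex{1,0} = 2
G(8) = mex{1,1,0} = 2
G(9) = mex{2,1,0} = 3
G(10) = mex{2,1,0} = 3
G(11) = mex{2,2,1} = 0
G(12) = mex{3,2,1} = 0
G(13) = mex{3,2,1} = 0
G(14) = mex{0,3,2} = 1
G(15) = mex{0,3,2} = 1
G(16) = mex{0,0,2} = 1
G(17) = mex{1,0,3} = 2
G(18) = mex{1,0,3} = 2
G(19) = mex{1,1,0} = 2
G(20) = mex{2,1,0} = 3
G(21) = mex{2,1,0} = 3
G(22) = mex{2,2,1} = 0
G(23) = mex{3,2,1} = 0
G(24) = mex{3,2,1} = 0
G_C(24) = 0.
Combined Grundy value = 1 ⊕ 1 ⊕ 0 = 0.
A winning move leaves total XOR = 0, i.e. changes one component's Grundy value g to g ⊕ X where X is the current total.
Heap A: target g' = 1⊕0 = 1, but every legal move changes the Grundy value (mex property), so 0 moves.
Heap B: target g' = 1⊕0 = 1, but every legal move changes the Grundy value (mex property), so 0 moves.
Heap C: target g' = 0⊕0 = 0, but every legal move changes the Grundy value (mex property), so 0 moves.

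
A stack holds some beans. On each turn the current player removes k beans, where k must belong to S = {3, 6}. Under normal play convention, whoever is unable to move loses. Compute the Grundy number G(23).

1

G(0) = 0
G(1) = mex{} = 0
G(2) = mex{} = 0
G(3) = mex{0} = 1
G(4) = mex{0} = 1
G(5) = mex{0} = 1
G(6) = mex{1,0} = 2
G(7) = mex{1,0} = 2
G(8) = mex{1,0} = 2
G(9) = mex{2,1} = 0
G(10) = mex{2,1} = 0
G(11) = mex{2,1} = 0
G(12) = mex{0,2} = 1
G(13) = mex{0,2} = 1
G(14) = mex{0,2} = 1
G(15) = mex{1,0} = 2
G(16) = mex{1,0} = 2
G(17) = mex{1,0} = 2
G(18) = mex{2,1} = 0
G(19) = mex{2,1} = 0
G(20) = mex{2,1} = 0
G(21) = mex{0,2} = 1
G(22) = mex{0,2} = 1
G(23) = mex{0,2} = 1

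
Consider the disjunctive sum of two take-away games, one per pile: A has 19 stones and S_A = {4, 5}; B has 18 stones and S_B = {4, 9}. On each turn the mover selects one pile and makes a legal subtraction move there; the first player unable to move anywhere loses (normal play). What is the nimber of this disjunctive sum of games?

Pile A, S = {4, 5}:
n :  0  1  2  3  4  5  6  7  8  9 10 11 12 13 14 15 16 17 18 19
G :  0  0  0  0  1  1  1  1  2  0  0  0  0  1  1  1  1  2  0  0
G_A(19) = 0.
Pile B, S = {4, 9}:
n :  0  1  2  3  4  5  6  7  8  9 10 11 12 13 14 15 16 17 18
G :  0  0  0  0  1  1  1  1  0  2  2  2  1  0  0  0  0  1  1
G_B(18) = 1.
Combined Grundy value = 0 ⊕ 1 = 1.

1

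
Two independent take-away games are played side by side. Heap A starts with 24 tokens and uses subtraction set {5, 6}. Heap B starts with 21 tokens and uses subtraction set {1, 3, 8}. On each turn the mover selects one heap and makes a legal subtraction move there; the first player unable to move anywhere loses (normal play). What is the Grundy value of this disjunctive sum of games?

Heap A, S = {5, 6}:
G(0) = 0
G(1) = mex{} = 0
G(2) = mex{} = 0
G(3) = mex{} = 0
G(4) = mex{} = 0
G(5) = mex{0} = 1
G(6) = mex{0,0} = 1
G(7) = mex{0,0} = 1
G(8) = mex{0,0} = 1
G(9) = mex{0,0} = 1
G(10) = mex{1,0} = 2
G(11) = mex{1,1} = 0
G(12) = mex{1,1} = 0
G(13) = mex{1,1} = 0
G(14) = mex{1,1} = 0
G(15) = mex{2,1} = 0
G(16) = mex{0,2} = 1
G(17) = mex{0,0} = 1
G(18) = mex{0,0} = 1
G(19) = mex{0,0} = 1
G(20) = mex{0,0} = 1
G(21) = mex{1,0} = 2
G(22) = mex{1,1} = 0
G(23) = mex{1,1} = 0
G(24) = mex{1,1} = 0
G_A(24) = 0.
Heap B, S = {1, 3, 8}:
n :  0  1  2  3  4  5  6  7  8  9 10 11 12 13 14 15 16 17 18 19 20 21
G :  0  1  0  1  0  1  0  1  2  3  2  0  1  0  1  0  1  0  1  2  3  2
G_B(21) = 2.
Combined Grundy value = 0 ⊕ 2 = 2.

2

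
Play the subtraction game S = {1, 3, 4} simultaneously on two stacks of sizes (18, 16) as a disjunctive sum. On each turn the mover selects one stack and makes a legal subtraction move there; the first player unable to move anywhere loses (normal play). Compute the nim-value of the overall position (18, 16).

2

All stacks use S = {1, 3, 4}:
G(0) = 0
G(1) = mex{0} = 1
G(2) = mex{1} = 0
G(3) = mex{0,0} = 1
G(4) = mex{1,1,0} = 2
G(5) = mex{2,0,1} = 3
G(6) = mex{3,1,0} = 2
G(7) = mex{2,2,1} = 0
G(8) = mex{0,3,2} = 1
G(9) = mex{1,2,3} = 0
G(10) = mex{0,0,2} = 1
G(11) = mex{1,1,0} = 2
G(12) = mex{2,0,1} = 3
G(13) = mex{3,1,0} = 2
G(14) = mex{2,2,1} = 0
G(15) = mex{0,3,2} = 1
G(16) = mex{1,2,3} = 0
G(17) = mex{0,0,2} = 1
G(18) = mex{1,1,0} = 2
Stack A: G(18) = 2.
Stack B: G(16) = 0.
Combined Grundy value = 2 ⊕ 0 = 2.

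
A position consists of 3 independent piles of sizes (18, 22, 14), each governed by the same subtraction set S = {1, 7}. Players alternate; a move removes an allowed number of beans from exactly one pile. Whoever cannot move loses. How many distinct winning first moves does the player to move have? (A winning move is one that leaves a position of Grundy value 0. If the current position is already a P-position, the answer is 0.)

0

All piles use S = {1, 7}:
n :  0  1  2  3  4  5  6  7  8  9 10 11 12 13 14 15 16 17 18 19 20 21 22
G :  0  1  0  1  0  1  0  1  0  1  0  1  0  1  0  1  0  1  0  1  0  1  0
Pile A: G(18) = 0.
Pile B: G(22) = 0.
Pile C: G(14) = 0.
Combined Grundy value = 0 ⊕ 0 ⊕ 0 = 0.
A winning move leaves total XOR = 0, i.e. changes one component's Grundy value g to g ⊕ X where X is the current total.
Pile A: target g' = 0⊕0 = 0, but every legal move changes the Grundy value (mex property), so 0 moves.
Pile B: target g' = 0⊕0 = 0, but every legal move changes the Grundy value (mex property), so 0 moves.
Pile C: target g' = 0⊕0 = 0, but every legal move changes the Grundy value (mex property), so 0 moves.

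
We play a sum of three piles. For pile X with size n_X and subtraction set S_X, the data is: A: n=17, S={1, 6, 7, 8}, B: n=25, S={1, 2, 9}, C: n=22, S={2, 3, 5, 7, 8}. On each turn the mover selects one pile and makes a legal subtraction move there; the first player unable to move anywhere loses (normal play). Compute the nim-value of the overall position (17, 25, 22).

3

Pile A, S = {1, 6, 7, 8}:
n :  0  1  2  3  4  5  6  7  8  9 10 11 12 13 14 15 16 17
G :  0  1  0  1  0  1  2  3  2  3  2  3  4  0  1  0  1  0
G_A(17) = 0.
Pile B, S = {1, 2, 9}:
G(0) = 0
G(1) = mex{0} = 1
G(2) = mex{1,0} = 2
G(3) = mex{2,1} = 0
G(4) = mex{0,2} = 1
G(5) = mex{1,0} = 2
G(6) = mex{2,1} = 0
G(7) = mex{0,2} = 1
G(8) = mex{1,0} = 2
G(9) = mex{2,1,0} = 3
G(10) = mex{3,2,1} = 0
G(11) = mex{0,3,2} = 1
G(12) = mex{1,0,0} = 2
G(13) = mex{2,1,1} = 0
G(14) = mex{0,2,2} = 1
G(15) = mex{1,0,0} = 2
G(16) = mex{2,1,1} = 0
G(17) = mex{0,2,2} = 1
G(18) = mex{1,0,3} = 2
G(19) = mex{2,1,0} = 3
G(20) = mex{3,2,1} = 0
G(21) = mex{0,3,2} = 1
G(22) = mex{1,0,0} = 2
G(23) = mex{2,1,1} = 0
G(24) = mex{0,2,2} = 1
G(25) = mex{1,0,0} = 2
G_B(25) = 2.
Pile C, S = {2, 3, 5, 7, 8}:
n :  0  1  2  3  4  5  6  7  8  9 10 11 12 13 14 15 16 17 18 19 20 21 22
G :  0  0  1  1  2  2  3  3  4  4  0  0  1  1  2  2  3  3  4  4  0  0  1
G_C(22) = 1.
Combined Grundy value = 0 ⊕ 2 ⊕ 1 = 3.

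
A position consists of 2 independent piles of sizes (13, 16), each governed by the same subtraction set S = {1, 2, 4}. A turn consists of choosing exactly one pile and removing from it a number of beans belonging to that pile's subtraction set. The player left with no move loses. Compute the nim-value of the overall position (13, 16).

0

All piles use S = {1, 2, 4}:
n :  0  1  2  3  4  5  6  7  8  9 10 11 12 13 14 15 16
G :  0  1  2  0  1  2  0  1  2  0  1  2  0  1  2  0  1
Pile A: G(13) = 1.
Pile B: G(16) = 1.
Combined Grundy value = 1 ⊕ 1 = 0.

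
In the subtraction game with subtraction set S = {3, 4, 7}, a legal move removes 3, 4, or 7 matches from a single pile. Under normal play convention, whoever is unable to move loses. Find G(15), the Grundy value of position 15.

n :  0  1  2  3  4  5  6  7  8  9 10 11 12 13 14 15
G :  0  0  0  1  1  1  2  2  2  3  0  0  0  1  1  1

1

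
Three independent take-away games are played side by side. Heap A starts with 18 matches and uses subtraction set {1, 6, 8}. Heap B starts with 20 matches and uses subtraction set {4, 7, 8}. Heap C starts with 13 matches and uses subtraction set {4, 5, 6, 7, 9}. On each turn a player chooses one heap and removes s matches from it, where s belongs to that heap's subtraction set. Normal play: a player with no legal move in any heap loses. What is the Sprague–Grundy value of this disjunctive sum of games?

Heap A, S = {1, 6, 8}:
n :  0  1  2  3  4  5  6  7  8  9 10 11 12 13 14 15 16 17 18
G :  0  1  0  1  0  1  2  0  1  0  1  0  1  2  0  1  0  1  0
G_A(18) = 0.
Heap B, S = {4, 7, 8}:
G(0) = 0
G(1) = mex{} = 0
G(2) = mex{} = 0
G(3) = mex{} = 0
G(4) = mex{0} = 1
G(5) = mex{0} = 1
G(6) = mex{0} = 1
G(7) = mex{0,0} = 1
G(8) = mex{1,0,0} = 2
G(9) = mex{1,0,0} = 2
G(10) = mex{1,0,0} = 2
G(11) = mex{1,1,0} = 2
G(12) = mex{2,1,1} = 0
G(13) = mex{2,1,1} = 0
G(14) = mex{2,1,1} = 0
G(15) = mex{2,2,1} = 0
G(16) = mex{0,2,2} = 1
G(17) = mex{0,2,2} = 1
G(18) = mex{0,2,2} = 1
G(19) = mex{0,0,2} = 1
G(20) = mex{1,0,0} = 2
G_B(20) = 2.
Heap C, S = {4, 5, 6, 7, 9}:
n :  0  1  2  3  4  5  6  7  8  9 10 11 12 13
G :  0  0  0  0  1  1  1  1  2  2  2  2  3  0
G_C(13) = 0.
Combined Grundy value = 0 ⊕ 2 ⊕ 0 = 2.

2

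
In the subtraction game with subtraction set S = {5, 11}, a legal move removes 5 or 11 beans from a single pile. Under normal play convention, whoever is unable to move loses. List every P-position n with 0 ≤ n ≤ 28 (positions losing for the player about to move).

G(0) = 0
G(1) = mex{} = 0
G(2) = mex{} = 0
G(3) = mex{} = 0
G(4) = mex{} = 0
G(5) = mex{0} = 1
G(6) = mex{0} = 1
G(7) = mex{0} = 1
G(8) = mex{0} = 1
G(9) = mex{0} = 1
G(10) = mex{1} = 0
G(11) = mex{1,0} = 2
G(12) = mex{1,0} = 2
G(13) = mex{1,0} = 2
G(14) = mex{1,0} = 2
G(15) = mex{0,0} = 1
G(16) = mex{2,1} = 0
G(17) = mex{2,1} = 0
G(18) = mex{2,1} = 0
G(19) = mex{2,1} = 0
G(20) = mex{1,1} = 0
G(21) = mex{0,0} = 1
G(22) = mex{0,2} = 1
G(23) = mex{0,2} = 1
G(24) = mex{0,2} = 1
G(25) = mex{0,2} = 1
G(26) = mex{1,1} = 0
G(27) = mex{1,0} = 2
G(28) = mex{1,0} = 2
P-positions are exactly the n with G(n) = 0.

0, 1, 2, 3, 4, 10, 16, 17, 18, 19, 20, 26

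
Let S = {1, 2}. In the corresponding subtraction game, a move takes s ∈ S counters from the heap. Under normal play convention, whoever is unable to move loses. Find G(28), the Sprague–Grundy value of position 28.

n :  0  1  2  3  4  5  6  7  8  9 10 11 12 13 14 15 16 17 18 19 20 21 22 23 24 25 26 27 28
G :  0  1  2  0  1  2  0  1  2  0  1  2  0  1  2  0  1  2  0  1  2  0  1  2  0  1  2  0  1

1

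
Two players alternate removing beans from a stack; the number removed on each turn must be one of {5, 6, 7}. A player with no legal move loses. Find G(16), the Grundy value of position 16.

G(0) = 0
G(1) = mex{} = 0
G(2) = mex{} = 0
G(3) = mex{} = 0
G(4) = mex{} = 0
G(5) = mex{0} = 1
G(6) = mex{0,0} = 1
G(7) = mex{0,0,0} = 1
G(8) = mex{0,0,0} = 1
G(9) = mex{0,0,0} = 1
G(10) = mex{1,0,0} = 2
G(11) = mex{1,1,0} = 2
G(12) = mex{1,1,1} = 0
G(13) = mex{1,1,1} = 0
G(14) = mex{1,1,1} = 0
G(15) = mex{2,1,1} = 0
G(16) = mex{2,2,1} = 0

0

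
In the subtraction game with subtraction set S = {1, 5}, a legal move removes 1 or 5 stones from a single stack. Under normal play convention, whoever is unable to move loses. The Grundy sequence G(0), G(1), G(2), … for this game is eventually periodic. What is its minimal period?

G(0) = 0
G(1) = mex{0} = 1
G(2) = mex{1} = 0
G(3) = mex{0} = 1
G(4) = mex{1} = 0
G(5) = mex{0,0} = 1
G(6) = mex{1,1} = 0
G(7) = mex{0,0} = 1
G(8) = mex{1,1} = 0
G(9) = mex{0,0} = 1
G(10) = mex{1,1} = 0
G(11) = mex{0,0} = 1
G(12) = mex{1,1} = 0
G(13) = mex{0,0} = 1
G(14) = mex{1,1} = 0
G(n+2) = G(n) holds for n = 0,…,4 (a full window of length max(S) = 5), so the sequence is purely periodic with period 2.

2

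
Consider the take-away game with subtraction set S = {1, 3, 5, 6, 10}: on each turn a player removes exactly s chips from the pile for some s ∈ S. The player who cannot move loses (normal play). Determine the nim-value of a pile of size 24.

G(0) = 0
G(1) = mex{0} = 1
G(2) = mex{1} = 0
G(3) = mex{0,0} = 1
G(4) = mex{1,1} = 0
G(5) = mex{0,0,0} = 1
G(6) = mex{1,1,1,0} = 2
G(7) = mex{2,0,0,1} = 3
G(8) = mex{3,1,1,0} = 2
G(9) = mex{2,2,0,1} = 3
G(10) = mex{3,3,1,0,0} = 2
G(11) = mex{2,2,2,1,1} = 0
G(12) = mex{0,3,3,2,0} = 1
G(13) = mex{1,2,2,3,1} = 0
G(14) = mex{0,0,3,2,0} = 1
G(15) = mex{1,1,2,3,1} = 0
G(16) = mex{0,0,0,2,2} = 1
G(17) = mex{1,1,1,0,3} = 2
G(18) = mex{2,0,0,1,2} = 3
G(19) = mex{3,1,1,0,3} = 2
G(20) = mex{2,2,0,1,2} = 3
G(21) = mex{3,3,1,0,0} = 2
G(22) = mex{2,2,2,1,1} = 0
G(23) = mex{0,3,3,2,0} = 1
G(24) = mex{1,2,2,3,1} = 0

0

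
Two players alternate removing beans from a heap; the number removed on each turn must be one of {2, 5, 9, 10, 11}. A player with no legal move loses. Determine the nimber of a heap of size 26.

1

n :  0  1  2  3  4  5  6  7  8  9 10 11 12 13 14 15 16 17 18 19 20 21 22 23 24 25 26
G :  0  0  1  1  0  2  1  0  0  1  1  2  2  3  3  4  4  3  2  2  0  0  1  1  0  2  1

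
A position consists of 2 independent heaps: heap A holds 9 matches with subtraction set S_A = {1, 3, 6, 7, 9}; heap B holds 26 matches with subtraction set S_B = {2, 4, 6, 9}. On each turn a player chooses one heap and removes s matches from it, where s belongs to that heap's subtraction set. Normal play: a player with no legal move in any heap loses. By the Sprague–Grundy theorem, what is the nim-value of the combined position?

2

Heap A, S = {1, 3, 6, 7, 9}:
G(0) = 0
G(1) = mex{0} = 1
G(2) = mex{1} = 0
G(3) = mex{0,0} = 1
G(4) = mex{1,1} = 0
G(5) = mex{0,0} = 1
G(6) = mex{1,1,0} = 2
G(7) = mex{2,0,1,0} = 3
G(8) = mex{3,1,0,1} = 2
G(9) = mex{2,2,1,0,0} = 3
G_A(9) = 3.
Heap B, S = {2, 4, 6, 9}:
G(0) = 0
G(1) = mex{} = 0
G(2) = mex{0} = 1
G(3) = mex{0} = 1
G(4) = mex{1,0} = 2
G(5) = mex{1,0} = 2
G(6) = mex{2,1,0} = 3
G(7) = mex{2,1,0} = 3
G(8) = mex{3,2,1} = 0
G(9) = mex{3,2,1,0} = 4
G(10) = mex{0,3,2,0} = 1
G(11) = mex{4,3,2,1} = 0
G(12) = mex{1,0,3,1} = 2
G(13) = mex{0,4,3,2} = 1
G(14) = mex{2,1,0,2} = 3
G(15) = mex{1,0,4,3} = 2
G(16) = mex{3,2,1,3} = 0
G(17) = mex{2,1,0,0} = 3
G(18) = mex{0,3,2,4} = 1
G(19) = mex{3,2,1,1} = 0
G(20) = mex{1,0,3,0} = 2
G(21) = mex{0,3,2,2} = 1
G(22) = mex{2,1,0,1} = 3
G(23) = mex{1,0,3,3} = 2
G(24) = mex{3,2,1,2} = 0
G(25) = mex{2,1,0,0} = 3
G(26) = mex{0,3,2,3} = 1
G_B(26) = 1.
Combined Grundy value = 3 ⊕ 1 = 2.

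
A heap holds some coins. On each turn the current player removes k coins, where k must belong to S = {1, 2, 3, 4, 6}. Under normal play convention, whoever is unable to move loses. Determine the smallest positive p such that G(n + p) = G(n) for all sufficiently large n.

5

n :  0  1  2  3  4  5  6  7  8  9 10 11 12 13 14
G :  0  1  2  3  4  0  1  2  3  4  0  1  2  3  4
G(n+5) = G(n) holds for n = 0,…,5 (a full window of length max(S) = 6), so the sequence is purely periodic with period 5.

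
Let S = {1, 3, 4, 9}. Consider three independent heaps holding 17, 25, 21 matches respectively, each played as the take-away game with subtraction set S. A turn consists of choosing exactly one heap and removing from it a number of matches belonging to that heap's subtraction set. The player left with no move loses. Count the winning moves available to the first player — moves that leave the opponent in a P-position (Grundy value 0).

1

All heaps use S = {1, 3, 4, 9}:
G(0) = 0
G(1) = mex{0} = 1
G(2) = mex{1} = 0
G(3) = mex{0,0} = 1
G(4) = mex{1,1,0} = 2
G(5) = mex{2,0,1} = 3
G(6) = mex{3,1,0} = 2
G(7) = mex{2,2,1} = 0
G(8) = mex{0,3,2} = 1
G(9) = mex{1,2,3,0} = 4
G(10) = mex{4,0,2,1} = 3
G(11) = mex{3,1,0,0} = 2
G(12) = mex{2,4,1,1} = 0
G(13) = mex{0,3,4,2} = 1
G(14) = mex{1,2,3,3} = 0
G(15) = mex{0,0,2,2} = 1
G(16) = mex{1,1,0,0} = 2
G(17) = mex{2,0,1,1} = 3
G(18) = mex{3,1,0,4} = 2
G(19) = mex{2,2,1,3} = 0
G(20) = mex{0,3,2,2} = 1
G(21) = mex{1,2,3,0} = 4
G(22) = mex{4,0,2,1} = 3
G(23) = mex{3,1,0,0} = 2
G(24) = mex{2,4,1,1} = 0
G(25) = mex{0,3,4,2} = 1
Heap A: G(17) = 3.
Heap B: G(25) = 1.
Heap C: G(21) = 4.
Combined Grundy value = 3 ⊕ 1 ⊕ 4 = 6.
A winning move leaves total XOR = 0, i.e. changes one component's Grundy value g to g ⊕ X where X is the current total.
Heap A: need g' = 3⊕6 = 5. Options: 17−1→G=2, 17−3→G=0, 17−4→G=1, 17−9→G=1. Hits: 0.
Heap B: need g' = 1⊕6 = 7. Options: 25−1→G=0, 25−3→G=3, 25−4→G=4, 25−9→G=2. Hits: 0.
Heap C: need g' = 4⊕6 = 2. Options: 21−1→G=1, 21−3→G=2, 21−4→G=3, 21−9→G=0. Hits: 1.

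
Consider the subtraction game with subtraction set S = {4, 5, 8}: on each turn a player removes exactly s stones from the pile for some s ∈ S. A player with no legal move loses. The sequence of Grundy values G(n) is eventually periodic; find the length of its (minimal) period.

n :  0  1  2  3  4  5  6  7  8  9 10 11 12 13 14 15 16 17 18 19 20 21 22 23 24 25
G :  0  0  0  0  1  1  1  1  2  2  2  2  0  0  0  0  1  1  1  1  2  2  2  2  0  0
G(n+12) = G(n) holds for n = 0,…,7 (a full window of length max(S) = 8), so the sequence is purely periodic with period 12.

12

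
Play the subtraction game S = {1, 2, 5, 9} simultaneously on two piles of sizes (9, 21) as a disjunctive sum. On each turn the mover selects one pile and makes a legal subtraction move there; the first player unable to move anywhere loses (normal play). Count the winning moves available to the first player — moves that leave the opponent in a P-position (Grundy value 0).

All piles use S = {1, 2, 5, 9}:
G(0) = 0
G(1) = mex{0} = 1
G(2) = mex{1,0} = 2
G(3) = mex{2,1} = 0
G(4) = mex{0,2} = 1
G(5) = mex{1,0,0} = 2
G(6) = mex{2,1,1} = 0
G(7) = mex{0,2,2} = 1
G(8) = mex{1,0,0} = 2
G(9) = mex{2,1,1,0} = 3
G(10) = mex{3,2,2,1} = 0
G(11) = mex{0,3,0,2} = 1
G(12) = mex{1,0,1,0} = 2
G(13) = mex{2,1,2,1} = 0
G(14) = mex{0,2,3,2} = 1
G(15) = mex{1,0,0,0} = 2
G(16) = mex{2,1,1,1} = 0
G(17) = mex{0,2,2,2} = 1
G(18) = mex{1,0,0,3} = 2
G(19) = mex{2,1,1,0} = 3
G(20) = mex{3,2,2,1} = 0
G(21) = mex{0,3,0,2} = 1
Pile A: G(9) = 3.
Pile B: G(21) = 1.
Combined Grundy value = 3 ⊕ 1 = 2.
A winning move leaves total XOR = 0, i.e. changes one component's Grundy value g to g ⊕ X where X is the current total.
Pile A: need g' = 3⊕2 = 1. Options: 9−1→G=2, 9−2→G=1, 9−5→G=1, 9−9→G=0. Hits: 2.
Pile B: need g' = 1⊕2 = 3. Options: 21−1→G=0, 21−2→G=3, 21−5→G=0, 21−9→G=2. Hits: 1.

3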